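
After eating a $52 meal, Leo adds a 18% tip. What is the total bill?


Calculate the tip:
18% of $52 = $9.36
Add tip to meal cost:
$52 + $9.36 = $61.36

$61.36


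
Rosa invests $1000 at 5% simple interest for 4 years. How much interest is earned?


Use the formula I = P x R x T / 100
P x R x T = 1000 x 5 x 4 = 20000
I = 20000 / 100 = $200

$200


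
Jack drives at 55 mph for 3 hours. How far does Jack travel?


Use the formula: distance = speed x time
Speed = 55 mph, Time = 3 hours
55 x 3 = 165 miles

165 miles


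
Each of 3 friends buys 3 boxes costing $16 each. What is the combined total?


Cost per person:
3 x $16 = $48
Group total:
3 x $48 = $144

$144


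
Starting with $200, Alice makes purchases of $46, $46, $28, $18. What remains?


Add up expenses:
$46 + $46 + $28 + $18 = $138
Subtract from budget:
$200 - $138 = $62

$62


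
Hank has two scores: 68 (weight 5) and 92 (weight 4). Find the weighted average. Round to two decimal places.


Weighted sum:
5 x 68 + 4 x 92 = 708
Total weight:
5 + 4 = 9
Weighted average:
708 / 9 = 78.6666... ≈ 78.67

78.67


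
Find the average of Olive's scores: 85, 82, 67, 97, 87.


Add the scores:
85 + 82 + 67 + 97 + 87 = 418
Divide by the number of tests:
418 / 5 = 83.6

83.6


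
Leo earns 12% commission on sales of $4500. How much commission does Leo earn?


Convert rate to decimal:
12% = 0.12
Multiply by sales:
$4500 x 0.12 = $540

$540


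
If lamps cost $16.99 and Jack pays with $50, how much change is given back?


Start with the amount paid:
$50
Subtract the price:
$50 - $16.99 = $33.01

$33.01


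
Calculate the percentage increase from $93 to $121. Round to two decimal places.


Find the absolute change:
|121 - 93| = 28
Divide by original and multiply by 100:
28 / 93 x 100 = 30.1075...% ≈ 30.11%

30.11%


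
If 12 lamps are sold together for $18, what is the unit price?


Total cost: $18
Number of items: 12
Unit price: $18 / 12 = $1.50

$1.50


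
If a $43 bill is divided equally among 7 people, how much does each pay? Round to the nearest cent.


Total bill: $43
Number of people: 7
Each pays: $43 / 7 = $6.1428... ≈ $6.14

$6.14


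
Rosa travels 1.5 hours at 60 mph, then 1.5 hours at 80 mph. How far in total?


Leg 1 distance:
60 x 1.5 = 90 miles
Leg 2 distance:
80 x 1.5 = 120 miles
Total distance:
90 + 120 = 210 miles

210 miles


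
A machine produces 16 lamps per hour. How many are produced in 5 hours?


Production rate: 16 lamps per hour
Time: 5 hours
Total: 16 x 5 = 80 lamps

80 lamps


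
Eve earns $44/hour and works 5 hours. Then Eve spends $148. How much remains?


Calculate earnings:
5 x $44 = $220
Subtract spending:
$220 - $148 = $72

$72


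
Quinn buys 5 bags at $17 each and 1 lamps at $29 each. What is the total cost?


Cost of bags:
5 x $17 = $85
Cost of lamps:
1 x $29 = $29
Add both:
$85 + $29 = $114

$114


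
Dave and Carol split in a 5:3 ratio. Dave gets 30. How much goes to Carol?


Find the multiplier:
30 / 5 = 6
Apply to Carol's share:
3 x 6 = 18

18


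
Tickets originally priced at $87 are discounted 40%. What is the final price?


Calculate the discount amount:
40% of $87 = $34.80
Subtract from original:
$87 - $34.80 = $52.20

$52.20


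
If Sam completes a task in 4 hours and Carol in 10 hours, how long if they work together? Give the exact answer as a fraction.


Sam's rate: 1/4 of the job per hour
Carol's rate: 1/10 of the job per hour
Combined rate: 1/4 + 1/10 = 7/20 per hour
Time = 1 / (7/20) = 20/7 hours (≈ 2.86 hours)

20/7 hours


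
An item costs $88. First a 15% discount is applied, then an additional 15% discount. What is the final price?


First discount:
15% of $88 = $13.20
Price after first discount:
$88 - $13.20 = $74.80
Second discount:
15% of $74.80 = $11.22
Final price:
$74.80 - $11.22 = $63.58

$63.58


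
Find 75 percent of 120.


Convert percentage to decimal:
75% = 0.75
Multiply:
120 x 0.75 = 90

90


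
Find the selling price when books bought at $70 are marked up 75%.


Calculate the markup amount:
75% of $70 = $52.50
Add to cost:
$70 + $52.50 = $122.50

$122.50


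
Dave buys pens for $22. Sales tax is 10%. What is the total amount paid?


Calculate the tax:
10% of $22 = $2.20
Add tax to price:
$22 + $2.20 = $24.20

$24.20


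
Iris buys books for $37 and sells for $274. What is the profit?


Selling price = $274
Cost price = $37
Profit = selling price - cost price:
Profit = $274 - $37 = $237

$237


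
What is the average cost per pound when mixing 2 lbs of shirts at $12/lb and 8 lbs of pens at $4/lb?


Cost of shirts:
2 x $12 = $24
Cost of pens:
8 x $4 = $32
Total cost: $24 + $32 = $56
Total weight: 10 lbs
Average: $56 / 10 = $5.60/lb

$5.60/lb


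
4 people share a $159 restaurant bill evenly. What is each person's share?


Total bill: $159
Number of people: 4
Each pays: $159 / 4 = $39.75

$39.75


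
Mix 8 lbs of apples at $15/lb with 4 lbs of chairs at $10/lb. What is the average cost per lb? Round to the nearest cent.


Cost of apples:
8 x $15 = $120
Cost of chairs:
4 x $10 = $40
Total cost: $120 + $40 = $160
Total weight: 12 lbs
Average: $160 / 12 = $13.3333... ≈ $13.33/lb

$13.33/lb


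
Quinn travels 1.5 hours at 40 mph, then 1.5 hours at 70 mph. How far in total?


Leg 1 distance:
40 x 1.5 = 60 miles
Leg 2 distance:
70 x 1.5 = 105 miles
Total distance:
60 + 105 = 165 miles

165 miles


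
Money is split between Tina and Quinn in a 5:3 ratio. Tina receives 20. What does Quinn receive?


Find the multiplier:
20 / 5 = 4
Apply to Quinn's share:
3 x 4 = 12

12


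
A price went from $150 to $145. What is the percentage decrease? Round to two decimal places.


Find the absolute change:
|145 - 150| = 5
Divide by original and multiply by 100:
5 / 150 x 100 = 3.3333...% ≈ 3.33%

3.33%


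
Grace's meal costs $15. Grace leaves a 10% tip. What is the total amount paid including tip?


Calculate the tip:
10% of $15 = $1.50
Add tip to meal cost:
$15 + $1.50 = $16.50

$16.50


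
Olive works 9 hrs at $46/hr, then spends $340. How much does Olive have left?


Calculate earnings:
9 x $46 = $414
Subtract spending:
$414 - $340 = $74

$74


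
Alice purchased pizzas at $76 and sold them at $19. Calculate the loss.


Selling price = $19
Cost price = $76
Loss = cost price - selling price:
Loss = $76 - $19 = $57

$57


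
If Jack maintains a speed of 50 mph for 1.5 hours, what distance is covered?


Use the formula: distance = speed x time
Speed = 50 mph, Time = 1.5 hours
50 x 1.5 = 75 miles

75 miles


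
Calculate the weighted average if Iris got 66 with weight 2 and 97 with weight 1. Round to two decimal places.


Weighted sum:
2 x 66 + 1 x 97 = 229
Total weight:
2 + 1 = 3
Weighted average:
229 / 3 = 76.3333... ≈ 76.33

76.33


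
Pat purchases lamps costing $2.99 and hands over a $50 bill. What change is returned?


Start with the amount paid:
$50
Subtract the price:
$50 - $2.99 = $47.01

$47.01


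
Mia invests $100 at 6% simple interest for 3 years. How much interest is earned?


Use the formula I = P x R x T / 100
P x R x T = 100 x 6 x 3 = 1800
I = 1800 / 100 = $18

$18


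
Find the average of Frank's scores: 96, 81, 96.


Add the scores:
96 + 81 + 96 = 273
Divide by the number of tests:
273 / 3 = 91

91


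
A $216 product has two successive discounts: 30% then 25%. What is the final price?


First discount:
30% of $216 = $64.80
Price after first discount:
$216 - $64.80 = $151.20
Second discount:
25% of $151.20 = $37.80
Final price:
$151.20 - $37.80 = $113.40

$113.40


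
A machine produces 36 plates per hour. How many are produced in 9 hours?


Production rate: 36 plates per hour
Time: 9 hours
Total: 36 x 9 = 324 plates

324 plates


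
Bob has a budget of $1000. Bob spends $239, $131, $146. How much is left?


Add up expenses:
$239 + $131 + $146 = $516
Subtract from budget:
$1000 - $516 = $484

$484


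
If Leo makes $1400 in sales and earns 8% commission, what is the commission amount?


Convert rate to decimal:
8% = 0.08
Multiply by sales:
$1400 x 0.08 = $112

$112


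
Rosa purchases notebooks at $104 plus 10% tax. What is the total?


Calculate the tax:
10% of $104 = $10.40
Add tax to price:
$104 + $10.40 = $114.40

$114.40


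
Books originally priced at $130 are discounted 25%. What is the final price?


Calculate the discount amount:
25% of $130 = $32.50
Subtract from original:
$130 - $32.50 = $97.50

$97.50


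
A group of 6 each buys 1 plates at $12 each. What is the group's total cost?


Cost per person:
1 x $12 = $12
Group total:
6 x $12 = $72

$72


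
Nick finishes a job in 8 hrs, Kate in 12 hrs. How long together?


Nick's rate: 1/8 of the job per hour
Kate's rate: 1/12 of the job per hour
Combined rate: 1/8 + 1/12 = 5/24 per hour
Time = 1 / (5/24) = 24/5 = 4.8 hours

4.8 hours


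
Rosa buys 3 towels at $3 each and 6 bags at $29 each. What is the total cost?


Cost of towels:
3 x $3 = $9
Cost of bags:
6 x $29 = $174
Add both:
$9 + $174 = $183

$183


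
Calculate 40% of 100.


Convert percentage to decimal:
40% = 0.4
Multiply:
100 x 0.4 = 40

40


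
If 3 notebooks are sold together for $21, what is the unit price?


Total cost: $21
Number of items: 3
Unit price: $21 / 3 = $7

$7


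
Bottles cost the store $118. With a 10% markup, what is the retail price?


Calculate the markup amount:
10% of $118 = $11.80
Add to cost:
$118 + $11.80 = $129.80

$129.80


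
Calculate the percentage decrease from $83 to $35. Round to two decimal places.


Find the absolute change:
|35 - 83| = 48
Divide by original and multiply by 100:
48 / 83 x 100 = 57.8313...% ≈ 57.83%

57.83%


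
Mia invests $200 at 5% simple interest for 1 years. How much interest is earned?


Use the formula I = P x R x T / 100
P x R x T = 200 x 5 x 1 = 1000
I = 1000 / 100 = $10

$10


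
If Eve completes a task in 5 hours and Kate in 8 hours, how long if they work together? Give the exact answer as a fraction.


Eve's rate: 1/5 of the job per hour
Kate's rate: 1/8 of the job per hour
Combined rate: 1/5 + 1/8 = 13/40 per hour
Time = 1 / (13/40) = 40/13 hours (≈ 3.08 hours)

40/13 hours


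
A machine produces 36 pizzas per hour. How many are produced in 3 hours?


Production rate: 36 pizzas per hour
Time: 3 hours
Total: 36 x 3 = 108 pizzas

108 pizzas


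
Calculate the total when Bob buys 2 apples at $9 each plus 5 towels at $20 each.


Cost of apples:
2 x $9 = $18
Cost of towels:
5 x $20 = $100
Add both:
$18 + $100 = $118

$118


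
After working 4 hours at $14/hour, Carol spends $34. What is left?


Calculate earnings:
4 x $14 = $56
Subtract spending:
$56 - $34 = $22

$22


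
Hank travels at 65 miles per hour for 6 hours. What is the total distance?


Use the formula: distance = speed x time
Speed = 65 mph, Time = 6 hours
65 x 6 = 390 miles

390 miles


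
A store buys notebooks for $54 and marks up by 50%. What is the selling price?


Calculate the markup amount:
50% of $54 = $27
Add to cost:
$54 + $27 = $81

$81


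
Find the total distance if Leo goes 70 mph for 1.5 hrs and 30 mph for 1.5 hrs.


Leg 1 distance:
70 x 1.5 = 105 miles
Leg 2 distance:
30 x 1.5 = 45 miles
Total distance:
105 + 45 = 150 miles

150 miles


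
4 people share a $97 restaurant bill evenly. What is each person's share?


Total bill: $97
Number of people: 4
Each pays: $97 / 4 = $24.25

$24.25


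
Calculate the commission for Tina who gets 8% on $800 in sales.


Convert rate to decimal:
8% = 0.08
Multiply by sales:
$800 x 0.08 = $64

$64


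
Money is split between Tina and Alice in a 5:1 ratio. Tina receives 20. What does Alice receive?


Find the multiplier:
20 / 5 = 4
Apply to Alice's share:
1 x 4 = 4

4


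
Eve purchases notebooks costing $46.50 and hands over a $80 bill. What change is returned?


Start with the amount paid:
$80
Subtract the price:
$80 - $46.50 = $33.50

$33.50


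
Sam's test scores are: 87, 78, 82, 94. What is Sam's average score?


Add the scores:
87 + 78 + 82 + 94 = 341
Divide by the number of tests:
341 / 4 = 85.25

85.25


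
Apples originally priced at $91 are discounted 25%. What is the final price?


Calculate the discount amount:
25% of $91 = $22.75
Subtract from original:
$91 - $22.75 = $68.25

$68.25


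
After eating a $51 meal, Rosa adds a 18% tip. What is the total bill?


Calculate the tip:
18% of $51 = $9.18
Add tip to meal cost:
$51 + $9.18 = $60.18

$60.18


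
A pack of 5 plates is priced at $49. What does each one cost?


Total cost: $49
Number of items: 5
Unit price: $49 / 5 = $9.80

$9.80


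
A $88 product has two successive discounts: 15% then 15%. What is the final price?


First discount:
15% of $88 = $13.20
Price after first discount:
$88 - $13.20 = $74.80
Second discount:
15% of $74.80 = $11.22
Final price:
$74.80 - $11.22 = $63.58

$63.58


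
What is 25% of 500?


Convert percentage to decimal:
25% = 0.25
Multiply:
500 x 0.25 = 125

125


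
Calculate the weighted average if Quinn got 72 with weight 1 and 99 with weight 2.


Weighted sum:
1 x 72 + 2 x 99 = 270
Total weight:
1 + 2 = 3
Weighted average:
270 / 3 = 90

90


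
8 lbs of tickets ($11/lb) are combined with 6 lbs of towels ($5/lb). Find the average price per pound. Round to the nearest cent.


Cost of tickets:
8 x $11 = $88
Cost of towels:
6 x $5 = $30
Total cost: $88 + $30 = $118
Total weight: 14 lbs
Average: $118 / 14 = $8.4285... ≈ $8.43/lb

$8.43/lb


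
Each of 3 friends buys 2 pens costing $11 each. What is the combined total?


Cost per person:
2 x $11 = $22
Group total:
3 x $22 = $66

$66


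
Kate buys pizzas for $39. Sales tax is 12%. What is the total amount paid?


Calculate the tax:
12% of $39 = $4.68
Add tax to price:
$39 + $4.68 = $43.68

$43.68


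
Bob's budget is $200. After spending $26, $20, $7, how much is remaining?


Add up expenses:
$26 + $20 + $7 = $53
Subtract from budget:
$200 - $53 = $147

$147


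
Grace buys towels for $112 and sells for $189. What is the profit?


Selling price = $189
Cost price = $112
Profit = selling price - cost price:
Profit = $189 - $112 = $77

$77


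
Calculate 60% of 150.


Convert percentage to decimal:
60% = 0.6
Multiply:
150 x 0.6 = 90

90


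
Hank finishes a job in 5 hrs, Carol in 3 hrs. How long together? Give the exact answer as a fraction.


Hank's rate: 1/5 of the job per hour
Carol's rate: 1/3 of the job per hour
Combined rate: 1/5 + 1/3 = 8/15 per hour
Time = 1 / (8/15) = 15/8 hours (≈ 1.88 hours)

15/8 hours


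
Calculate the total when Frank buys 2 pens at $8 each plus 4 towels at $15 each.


Cost of pens:
2 x $8 = $16
Cost of towels:
4 x $15 = $60
Add both:
$16 + $60 = $76

$76


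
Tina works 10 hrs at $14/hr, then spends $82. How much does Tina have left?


Calculate earnings:
10 x $14 = $140
Subtract spending:
$140 - $82 = $58

$58


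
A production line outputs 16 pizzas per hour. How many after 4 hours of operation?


Production rate: 16 pizzas per hour
Time: 4 hours
Total: 16 x 4 = 64 pizzas

64 pizzas


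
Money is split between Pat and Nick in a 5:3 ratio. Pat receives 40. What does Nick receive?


Find the multiplier:
40 / 5 = 8
Apply to Nick's share:
3 x 8 = 24

24


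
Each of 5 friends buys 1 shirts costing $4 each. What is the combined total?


Cost per person:
1 x $4 = $4
Group total:
5 x $4 = $20

$20


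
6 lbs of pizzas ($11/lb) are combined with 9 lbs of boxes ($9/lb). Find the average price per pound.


Cost of pizzas:
6 x $11 = $66
Cost of boxes:
9 x $9 = $81
Total cost: $66 + $81 = $147
Total weight: 15 lbs
Average: $147 / 15 = $9.80/lb

$9.80/lb


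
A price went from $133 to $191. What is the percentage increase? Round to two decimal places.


Find the absolute change:
|191 - 133| = 58
Divide by original and multiply by 100:
58 / 133 x 100 = 43.6090...% ≈ 43.61%

43.61%


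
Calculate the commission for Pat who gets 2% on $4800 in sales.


Convert rate to decimal:
2% = 0.02
Multiply by sales:
$4800 x 0.02 = $96

$96


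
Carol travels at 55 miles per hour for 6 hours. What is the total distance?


Use the formula: distance = speed x time
Speed = 55 mph, Time = 6 hours
55 x 6 = 330 miles

330 miles


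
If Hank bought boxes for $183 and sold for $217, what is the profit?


Selling price = $217
Cost price = $183
Profit = selling price - cost price:
Profit = $217 - $183 = $34

$34


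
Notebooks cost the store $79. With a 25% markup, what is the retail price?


Calculate the markup amount:
25% of $79 = $19.75
Add to cost:
$79 + $19.75 = $98.75

$98.75


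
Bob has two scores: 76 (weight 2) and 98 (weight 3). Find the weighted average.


Weighted sum:
2 x 76 + 3 x 98 = 446
Total weight:
2 + 3 = 5
Weighted average:
446 / 5 = 89.2

89.2


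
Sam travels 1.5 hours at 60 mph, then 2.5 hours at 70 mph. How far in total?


Leg 1 distance:
60 x 1.5 = 90 miles
Leg 2 distance:
70 x 2.5 = 175 miles
Total distance:
90 + 175 = 265 miles

265 miles


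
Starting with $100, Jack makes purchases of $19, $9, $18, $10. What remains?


Add up expenses:
$19 + $9 + $18 + $10 = $56
Subtract from budget:
$100 - $56 = $44

$44


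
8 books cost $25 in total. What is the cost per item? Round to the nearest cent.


Total cost: $25
Number of items: 8
Unit price: $25 / 8 = $3.125 ≈ $3.13

$3.13


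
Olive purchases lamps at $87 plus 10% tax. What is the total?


Calculate the tax:
10% of $87 = $8.70
Add tax to price:
$87 + $8.70 = $95.70

$95.70


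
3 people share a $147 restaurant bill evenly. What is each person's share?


Total bill: $147
Number of people: 3
Each pays: $147 / 3 = $49

$49


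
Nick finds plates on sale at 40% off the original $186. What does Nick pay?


Calculate the discount amount:
40% of $186 = $74.40
Subtract from original:
$186 - $74.40 = $111.60

$111.60


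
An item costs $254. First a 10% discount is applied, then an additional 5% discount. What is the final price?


First discount:
10% of $254 = $25.40
Price after first discount:
$254 - $25.40 = $228.60
Second discount:
5% of $228.60 = $11.43
Final price:
$228.60 - $11.43 = $217.17

$217.17


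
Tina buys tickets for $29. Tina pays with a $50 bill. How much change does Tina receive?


Start with the amount paid:
$50
Subtract the price:
$50 - $29 = $21

$21


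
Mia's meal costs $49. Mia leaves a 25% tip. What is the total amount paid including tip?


Calculate the tip:
25% of $49 = $12.25
Add tip to meal cost:
$49 + $12.25 = $61.25

$61.25


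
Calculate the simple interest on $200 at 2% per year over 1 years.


Use the formula I = P x R x T / 100
P x R x T = 200 x 2 x 1 = 400
I = 400 / 100 = $4

$4


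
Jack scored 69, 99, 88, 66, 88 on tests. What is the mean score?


Add the scores:
69 + 99 + 88 + 66 + 88 = 410
Divide by the number of tests:
410 / 5 = 82

82


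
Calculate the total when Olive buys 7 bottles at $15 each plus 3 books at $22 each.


Cost of bottles:
7 x $15 = $105
Cost of books:
3 x $22 = $66
Add both:
$105 + $66 = $171

$171


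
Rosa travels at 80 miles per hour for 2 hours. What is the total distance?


Use the formula: distance = speed x time
Speed = 80 mph, Time = 2 hours
80 x 2 = 160 miles

160 miles


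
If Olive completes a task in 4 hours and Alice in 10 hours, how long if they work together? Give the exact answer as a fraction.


Olive's rate: 1/4 of the job per hour
Alice's rate: 1/10 of the job per hour
Combined rate: 1/4 + 1/10 = 7/20 per hour
Time = 1 / (7/20) = 20/7 hours (≈ 2.86 hours)

20/7 hours


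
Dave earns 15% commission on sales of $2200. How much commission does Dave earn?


Convert rate to decimal:
15% = 0.15
Multiply by sales:
$2200 x 0.15 = $330

$330


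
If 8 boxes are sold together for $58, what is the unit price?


Total cost: $58
Number of items: 8
Unit price: $58 / 8 = $7.25

$7.25


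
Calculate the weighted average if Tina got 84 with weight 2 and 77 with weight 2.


Weighted sum:
2 x 84 + 2 x 77 = 322
Total weight:
2 + 2 = 4
Weighted average:
322 / 4 = 80.5

80.5


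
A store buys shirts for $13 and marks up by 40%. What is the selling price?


Calculate the markup amount:
40% of $13 = $5.20
Add to cost:
$13 + $5.20 = $18.20

$18.20


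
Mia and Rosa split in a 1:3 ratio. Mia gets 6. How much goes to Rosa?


Find the multiplier:
6 / 1 = 6
Apply to Rosa's share:
3 x 6 = 18

18


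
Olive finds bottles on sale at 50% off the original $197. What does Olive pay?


Calculate the discount amount:
50% of $197 = $98.50
Subtract from original:
$197 - $98.50 = $98.50

$98.50


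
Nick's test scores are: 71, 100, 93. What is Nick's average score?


Add the scores:
71 + 100 + 93 = 264
Divide by the number of tests:
264 / 3 = 88

88


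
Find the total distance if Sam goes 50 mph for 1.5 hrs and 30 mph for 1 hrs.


Leg 1 distance:
50 x 1.5 = 75 miles
Leg 2 distance:
30 x 1 = 30 miles
Total distance:
75 + 30 = 105 miles

105 miles


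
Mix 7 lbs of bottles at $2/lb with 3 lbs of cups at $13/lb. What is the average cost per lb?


Cost of bottles:
7 x $2 = $14
Cost of cups:
3 x $13 = $39
Total cost: $14 + $39 = $53
Total weight: 10 lbs
Average: $53 / 10 = $5.30/lb

$5.30/lb


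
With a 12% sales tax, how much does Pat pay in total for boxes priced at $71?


Calculate the tax:
12% of $71 = $8.52
Add tax to price:
$71 + $8.52 = $79.52

$79.52


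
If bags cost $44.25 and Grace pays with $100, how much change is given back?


Start with the amount paid:
$100
Subtract the price:
$100 - $44.25 = $55.75

$55.75


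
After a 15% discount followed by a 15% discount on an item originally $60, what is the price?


First discount:
15% of $60 = $9
Price after first discount:
$60 - $9 = $51
Second discount:
15% of $51 = $7.65
Final price:
$51 - $7.65 = $43.35

$43.35


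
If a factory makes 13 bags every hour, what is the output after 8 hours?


Production rate: 13 bags per hour
Time: 8 hours
Total: 13 x 8 = 104 bags

104 bags


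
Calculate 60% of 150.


Convert percentage to decimal:
60% = 0.6
Multiply:
150 x 0.6 = 90

90


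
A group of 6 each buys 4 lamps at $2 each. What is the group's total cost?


Cost per person:
4 x $2 = $8
Group total:
6 x $8 = $48

$48


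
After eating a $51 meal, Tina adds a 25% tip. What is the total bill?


Calculate the tip:
25% of $51 = $12.75
Add tip to meal cost:
$51 + $12.75 = $63.75

$63.75


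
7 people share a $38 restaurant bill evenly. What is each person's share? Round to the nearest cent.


Total bill: $38
Number of people: 7
Each pays: $38 / 7 = $5.4285... ≈ $5.43

$5.43


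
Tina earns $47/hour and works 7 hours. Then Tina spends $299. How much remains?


Calculate earnings:
7 x $47 = $329
Subtract spending:
$329 - $299 = $30

$30


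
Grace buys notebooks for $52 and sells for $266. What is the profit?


Selling price = $266
Cost price = $52
Profit = selling price - cost price:
Profit = $266 - $52 = $214

$214


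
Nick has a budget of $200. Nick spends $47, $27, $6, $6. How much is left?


Add up expenses:
$47 + $27 + $6 + $6 = $86
Subtract from budget:
$200 - $86 = $114

$114


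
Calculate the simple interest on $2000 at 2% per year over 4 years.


Use the formula I = P x R x T / 100
P x R x T = 2000 x 2 x 4 = 16000
I = 16000 / 100 = $160

$160


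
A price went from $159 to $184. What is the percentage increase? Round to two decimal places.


Find the absolute change:
|184 - 159| = 25
Divide by original and multiply by 100:
25 / 159 x 100 = 15.7232...% ≈ 15.72%

15.72%


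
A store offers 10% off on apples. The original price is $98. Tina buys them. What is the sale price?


Calculate the discount amount:
10% of $98 = $9.80
Subtract from original:
$98 - $9.80 = $88.20

$88.20


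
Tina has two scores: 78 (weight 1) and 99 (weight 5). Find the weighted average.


Weighted sum:
1 x 78 + 5 x 99 = 573
Total weight:
1 + 5 = 6
Weighted average:
573 / 6 = 95.5

95.5


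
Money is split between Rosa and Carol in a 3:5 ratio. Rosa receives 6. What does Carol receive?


Find the multiplier:
6 / 3 = 2
Apply to Carol's share:
5 x 2 = 10

10


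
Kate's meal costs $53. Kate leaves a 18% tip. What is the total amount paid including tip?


Calculate the tip:
18% of $53 = $9.54
Add tip to meal cost:
$53 + $9.54 = $62.54

$62.54


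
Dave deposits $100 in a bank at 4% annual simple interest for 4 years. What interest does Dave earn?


Use the formula I = P x R x T / 100
P x R x T = 100 x 4 x 4 = 1600
I = 1600 / 100 = $16

$16


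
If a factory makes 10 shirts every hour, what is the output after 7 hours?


Production rate: 10 shirts per hour
Time: 7 hours
Total: 10 x 7 = 70 shirts

70 shirts


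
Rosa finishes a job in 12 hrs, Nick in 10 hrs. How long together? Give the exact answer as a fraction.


Rosa's rate: 1/12 of the job per hour
Nick's rate: 1/10 of the job per hour
Combined rate: 1/12 + 1/10 = 11/60 per hour
Time = 1 / (11/60) = 60/11 hours (≈ 5.45 hours)

60/11 hours


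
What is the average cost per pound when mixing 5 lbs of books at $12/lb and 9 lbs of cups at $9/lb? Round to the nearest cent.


Cost of books:
5 x $12 = $60
Cost of cups:
9 x $9 = $81
Total cost: $60 + $81 = $141
Total weight: 14 lbs
Average: $141 / 14 = $10.0714... ≈ $10.07/lb

$10.07/lb


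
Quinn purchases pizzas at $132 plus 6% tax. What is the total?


Calculate the tax:
6% of $132 = $7.92
Add tax to price:
$132 + $7.92 = $139.92

$139.92


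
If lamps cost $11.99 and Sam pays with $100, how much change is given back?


Start with the amount paid:
$100
Subtract the price:
$100 - $11.99 = $88.01

$88.01


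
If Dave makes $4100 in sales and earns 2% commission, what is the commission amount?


Convert rate to decimal:
2% = 0.02
Multiply by sales:
$4100 x 0.02 = $82

$82


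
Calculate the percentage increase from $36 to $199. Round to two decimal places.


Find the absolute change:
|199 - 36| = 163
Divide by original and multiply by 100:
163 / 36 x 100 = 452.7777...% ≈ 452.78%

452.78%


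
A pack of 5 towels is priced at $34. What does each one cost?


Total cost: $34
Number of items: 5
Unit price: $34 / 5 = $6.80

$6.80


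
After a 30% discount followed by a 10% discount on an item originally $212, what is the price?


First discount:
30% of $212 = $63.60
Price after first discount:
$212 - $63.60 = $148.40
Second discount:
10% of $148.40 = $14.84
Final price:
$148.40 - $14.84 = $133.56

$133.56


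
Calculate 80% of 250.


Convert percentage to decimal:
80% = 0.8
Multiply:
250 x 0.8 = 200

200


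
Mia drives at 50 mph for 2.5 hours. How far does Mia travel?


Use the formula: distance = speed x time
Speed = 50 mph, Time = 2.5 hours
50 x 2.5 = 125 miles

125 miles


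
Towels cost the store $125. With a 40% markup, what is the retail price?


Calculate the markup amount:
40% of $125 = $50
Add to cost:
$125 + $50 = $175

$175


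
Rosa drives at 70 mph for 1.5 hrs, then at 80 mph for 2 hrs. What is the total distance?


Leg 1 distance:
70 x 1.5 = 105 miles
Leg 2 distance:
80 x 2 = 160 miles
Total distance:
105 + 160 = 265 miles

265 miles


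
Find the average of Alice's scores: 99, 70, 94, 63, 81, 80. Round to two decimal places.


Add the scores:
99 + 70 + 94 + 63 + 81 + 80 = 487
Divide by the number of tests:
487 / 6 = 81.1666... ≈ 81.17

81.17


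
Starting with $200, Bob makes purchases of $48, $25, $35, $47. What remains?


Add up expenses:
$48 + $25 + $35 + $47 = $155
Subtract from budget:
$200 - $155 = $45

$45


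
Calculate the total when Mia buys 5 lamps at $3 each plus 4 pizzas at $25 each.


Cost of lamps:
5 x $3 = $15
Cost of pizzas:
4 x $25 = $100
Add both:
$15 + $100 = $115

$115


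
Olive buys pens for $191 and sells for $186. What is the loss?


Selling price = $186
Cost price = $191
Loss = cost price - selling price:
Loss = $191 - $186 = $5

$5


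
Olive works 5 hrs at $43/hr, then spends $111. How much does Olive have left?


Calculate earnings:
5 x $43 = $215
Subtract spending:
$215 - $111 = $104

$104


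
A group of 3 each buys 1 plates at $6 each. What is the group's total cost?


Cost per person:
1 x $6 = $6
Group total:
3 x $6 = $18

$18


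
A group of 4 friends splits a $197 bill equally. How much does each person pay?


Total bill: $197
Number of people: 4
Each pays: $197 / 4 = $49.25

$49.25


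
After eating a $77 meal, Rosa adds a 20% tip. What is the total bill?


Calculate the tip:
20% of $77 = $15.40
Add tip to meal cost:
$77 + $15.40 = $92.40

$92.40


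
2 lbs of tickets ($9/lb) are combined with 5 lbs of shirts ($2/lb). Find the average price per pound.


Cost of tickets:
2 x $9 = $18
Cost of shirts:
5 x $2 = $10
Total cost: $18 + $10 = $28
Total weight: 7 lbs
Average: $28 / 7 = $4/lb

$4/lb


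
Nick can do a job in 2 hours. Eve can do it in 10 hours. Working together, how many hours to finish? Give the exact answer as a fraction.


Nick's rate: 1/2 of the job per hour
Eve's rate: 1/10 of the job per hour
Combined rate: 1/2 + 1/10 = 3/5 per hour
Time = 1 / (3/5) = 5/3 hours (≈ 1.67 hours)

5/3 hours


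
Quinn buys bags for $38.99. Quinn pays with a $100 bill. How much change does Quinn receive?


Start with the amount paid:
$100
Subtract the price:
$100 - $38.99 = $61.01

$61.01


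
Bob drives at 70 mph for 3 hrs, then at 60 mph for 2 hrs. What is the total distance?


Leg 1 distance:
70 x 3 = 210 miles
Leg 2 distance:
60 x 2 = 120 miles
Total distance:
210 + 120 = 330 miles

330 miles


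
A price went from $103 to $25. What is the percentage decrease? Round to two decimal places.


Find the absolute change:
|25 - 103| = 78
Divide by original and multiply by 100:
78 / 103 x 100 = 75.7281...% ≈ 75.73%

75.73%


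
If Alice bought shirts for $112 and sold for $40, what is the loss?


Selling price = $40
Cost price = $112
Loss = cost price - selling price:
Loss = $112 - $40 = $72

$72


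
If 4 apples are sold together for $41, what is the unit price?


Total cost: $41
Number of items: 4
Unit price: $41 / 4 = $10.25

$10.25


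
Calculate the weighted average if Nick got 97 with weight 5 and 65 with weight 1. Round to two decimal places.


Weighted sum:
5 x 97 + 1 x 65 = 550
Total weight:
5 + 1 = 6
Weighted average:
550 / 6 = 91.6666... ≈ 91.67

91.67


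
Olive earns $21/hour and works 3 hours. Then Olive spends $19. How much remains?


Calculate earnings:
3 x $21 = $63
Subtract spending:
$63 - $19 = $44

$44


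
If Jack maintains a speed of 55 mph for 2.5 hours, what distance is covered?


Use the formula: distance = speed x time
Speed = 55 mph, Time = 2.5 hours
55 x 2.5 = 137.5 miles

137.5 miles


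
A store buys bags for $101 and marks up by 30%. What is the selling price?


Calculate the markup amount:
30% of $101 = $30.30
Add to cost:
$101 + $30.30 = $131.30

$131.30


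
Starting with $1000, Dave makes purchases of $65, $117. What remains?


Add up expenses:
$65 + $117 = $182
Subtract from budget:
$1000 - $182 = $818

$818


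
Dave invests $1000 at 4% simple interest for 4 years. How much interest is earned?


Use the formula I = P x R x T / 100
P x R x T = 1000 x 4 x 4 = 16000
I = 16000 / 100 = $160

$160


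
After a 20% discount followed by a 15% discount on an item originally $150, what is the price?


First discount:
20% of $150 = $30
Price after first discount:
$150 - $30 = $120
Second discount:
15% of $120 = $18
Final price:
$120 - $18 = $102

$102


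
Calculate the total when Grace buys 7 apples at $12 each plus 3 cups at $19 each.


Cost of apples:
7 x $12 = $84
Cost of cups:
3 x $19 = $57
Add both:
$84 + $57 = $141

$141


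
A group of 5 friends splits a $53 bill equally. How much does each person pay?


Total bill: $53
Number of people: 5
Each pays: $53 / 5 = $10.60

$10.60


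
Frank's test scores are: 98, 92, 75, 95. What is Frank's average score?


Add the scores:
98 + 92 + 75 + 95 = 360
Divide by the number of tests:
360 / 4 = 90

90


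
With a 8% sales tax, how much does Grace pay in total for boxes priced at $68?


Calculate the tax:
8% of $68 = $5.44
Add tax to price:
$68 + $5.44 = $73.44

$73.44


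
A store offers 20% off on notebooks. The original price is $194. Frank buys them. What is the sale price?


Calculate the discount amount:
20% of $194 = $38.80
Subtract from original:
$194 - $38.80 = $155.20

$155.20


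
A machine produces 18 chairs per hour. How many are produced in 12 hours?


Production rate: 18 chairs per hour
Time: 12 hours
Total: 18 x 12 = 216 chairs

216 chairs


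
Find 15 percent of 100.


Convert percentage to decimal:
15% = 0.15
Multiply:
100 x 0.15 = 15

15


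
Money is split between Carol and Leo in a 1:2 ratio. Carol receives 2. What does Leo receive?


Find the multiplier:
2 / 1 = 2
Apply to Leo's share:
2 x 2 = 4

4


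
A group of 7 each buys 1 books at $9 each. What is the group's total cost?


Cost per person:
1 x $9 = $9
Group total:
7 x $9 = $63

$63


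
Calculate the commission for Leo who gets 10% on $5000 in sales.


Convert rate to decimal:
10% = 0.1
Multiply by sales:
$5000 x 0.1 = $500

$500


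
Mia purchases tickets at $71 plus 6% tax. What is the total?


Calculate the tax:
6% of $71 = $4.26
Add tax to price:
$71 + $4.26 = $75.26

$75.26


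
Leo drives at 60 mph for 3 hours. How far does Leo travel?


Use the formula: distance = speed x time
Speed = 60 mph, Time = 3 hours
60 x 3 = 180 miles

180 miles


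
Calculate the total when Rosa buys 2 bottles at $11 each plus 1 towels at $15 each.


Cost of bottles:
2 x $11 = $22
Cost of towels:
1 x $15 = $15
Add both:
$22 + $15 = $37

$37


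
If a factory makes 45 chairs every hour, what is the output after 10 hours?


Production rate: 45 chairs per hour
Time: 10 hours
Total: 45 x 10 = 450 chairs

450 chairs


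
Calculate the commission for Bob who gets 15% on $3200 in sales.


Convert rate to decimal:
15% = 0.15
Multiply by sales:
$3200 x 0.15 = $480

$480


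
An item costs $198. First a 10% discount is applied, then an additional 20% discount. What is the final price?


First discount:
10% of $198 = $19.80
Price after first discount:
$198 - $19.80 = $178.20
Second discount:
20% of $178.20 = $35.64
Final price:
$178.20 - $35.64 = $142.56

$142.56


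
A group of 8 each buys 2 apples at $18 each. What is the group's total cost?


Cost per person:
2 x $18 = $36
Group total:
8 x $36 = $288

$288


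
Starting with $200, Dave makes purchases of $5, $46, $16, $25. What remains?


Add up expenses:
$5 + $46 + $16 + $25 = $92
Subtract from budget:
$200 - $92 = $108

$108


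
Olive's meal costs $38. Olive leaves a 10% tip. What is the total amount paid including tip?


Calculate the tip:
10% of $38 = $3.80
Add tip to meal cost:
$38 + $3.80 = $41.80

$41.80


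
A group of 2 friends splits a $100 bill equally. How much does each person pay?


Total bill: $100
Number of people: 2
Each pays: $100 / 2 = $50

$50


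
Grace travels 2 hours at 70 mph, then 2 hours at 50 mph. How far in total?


Leg 1 distance:
70 x 2 = 140 miles
Leg 2 distance:
50 x 2 = 100 miles
Total distance:
140 + 100 = 240 miles

240 miles


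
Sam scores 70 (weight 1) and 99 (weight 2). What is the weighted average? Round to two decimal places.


Weighted sum:
1 x 70 + 2 x 99 = 268
Total weight:
1 + 2 = 3
Weighted average:
268 / 3 = 89.3333... ≈ 89.33

89.33


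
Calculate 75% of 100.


Convert percentage to decimal:
75% = 0.75
Multiply:
100 x 0.75 = 75

75


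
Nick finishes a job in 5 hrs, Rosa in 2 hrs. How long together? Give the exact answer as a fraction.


Nick's rate: 1/5 of the job per hour
Rosa's rate: 1/2 of the job per hour
Combined rate: 1/5 + 1/2 = 7/10 per hour
Time = 1 / (7/10) = 10/7 hours (≈ 1.43 hours)

10/7 hours


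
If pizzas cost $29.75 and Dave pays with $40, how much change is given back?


Start with the amount paid:
$40
Subtract the price:
$40 - $29.75 = $10.25

$10.25


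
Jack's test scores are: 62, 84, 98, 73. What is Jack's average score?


Add the scores:
62 + 84 + 98 + 73 = 317
Divide by the number of tests:
317 / 4 = 79.25

79.25


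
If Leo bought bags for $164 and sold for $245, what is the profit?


Selling price = $245
Cost price = $164
Profit = selling price - cost price:
Profit = $245 - $164 = $81

$81


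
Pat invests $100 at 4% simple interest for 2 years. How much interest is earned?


Use the formula I = P x R x T / 100
P x R x T = 100 x 4 x 2 = 800
I = 800 / 100 = $8

$8


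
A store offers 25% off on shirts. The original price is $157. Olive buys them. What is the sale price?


Calculate the discount amount:
25% of $157 = $39.25
Subtract from original:
$157 - $39.25 = $117.75

$117.75


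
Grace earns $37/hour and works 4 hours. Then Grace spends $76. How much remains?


Calculate earnings:
4 x $37 = $148
Subtract spending:
$148 - $76 = $72

$72


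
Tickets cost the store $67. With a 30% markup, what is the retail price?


Calculate the markup amount:
30% of $67 = $20.10
Add to cost:
$67 + $20.10 = $87.10

$87.10


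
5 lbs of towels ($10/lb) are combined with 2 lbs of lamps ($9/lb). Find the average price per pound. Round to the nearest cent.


Cost of towels:
5 x $10 = $50
Cost of lamps:
2 x $9 = $18
Total cost: $50 + $18 = $68
Total weight: 7 lbs
Average: $68 / 7 = $9.7142... ≈ $9.71/lb

$9.71/lb


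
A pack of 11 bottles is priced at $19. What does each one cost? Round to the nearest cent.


Total cost: $19
Number of items: 11
Unit price: $19 / 11 = $1.7272... ≈ $1.73

$1.73


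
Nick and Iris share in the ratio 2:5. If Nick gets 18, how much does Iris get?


Find the multiplier:
18 / 2 = 9
Apply to Iris's share:
5 x 9 = 45

45


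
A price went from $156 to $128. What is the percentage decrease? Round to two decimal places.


Find the absolute change:
|128 - 156| = 28
Divide by original and multiply by 100:
28 / 156 x 100 = 17.9487...% ≈ 17.95%

17.95%


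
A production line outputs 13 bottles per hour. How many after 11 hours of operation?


Production rate: 13 bottles per hour
Time: 11 hours
Total: 13 x 11 = 143 bottles

143 bottles


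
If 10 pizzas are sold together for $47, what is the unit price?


Total cost: $47
Number of items: 10
Unit price: $47 / 10 = $4.70

$4.70


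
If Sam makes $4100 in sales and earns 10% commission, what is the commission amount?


Convert rate to decimal:
10% = 0.1
Multiply by sales:
$4100 x 0.1 = $410

$410


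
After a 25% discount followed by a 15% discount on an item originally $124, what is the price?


First discount:
25% of $124 = $31
Price after first discount:
$124 - $31 = $93
Second discount:
15% of $93 = $13.95
Final price:
$93 - $13.95 = $79.05

$79.05


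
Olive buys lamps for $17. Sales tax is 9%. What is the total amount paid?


Calculate the tax:
9% of $17 = $1.53
Add tax to price:
$17 + $1.53 = $18.53

$18.53


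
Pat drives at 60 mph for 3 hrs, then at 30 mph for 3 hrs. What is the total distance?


Leg 1 distance:
60 x 3 = 180 miles
Leg 2 distance:
30 x 3 = 90 miles
Total distance:
180 + 90 = 270 miles

270 miles
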